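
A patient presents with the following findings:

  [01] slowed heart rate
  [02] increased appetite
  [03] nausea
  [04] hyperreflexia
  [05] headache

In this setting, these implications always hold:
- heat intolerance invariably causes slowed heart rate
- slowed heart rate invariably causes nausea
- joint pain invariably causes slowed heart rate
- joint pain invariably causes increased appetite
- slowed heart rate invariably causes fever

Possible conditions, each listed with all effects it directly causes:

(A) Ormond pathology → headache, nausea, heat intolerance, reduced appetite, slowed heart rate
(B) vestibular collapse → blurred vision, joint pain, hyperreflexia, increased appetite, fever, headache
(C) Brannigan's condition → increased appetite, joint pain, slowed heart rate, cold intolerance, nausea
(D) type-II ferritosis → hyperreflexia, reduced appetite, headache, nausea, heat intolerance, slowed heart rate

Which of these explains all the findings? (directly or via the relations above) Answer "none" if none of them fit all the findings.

B

Testing each hypothesis:
(A) Ormond pathology — fails on increased appetite, hyperreflexia (predicts reduced appetite, not increased appetite)
(B) vestibular collapse — slowed heart rate match (through joint pain → slowed heart rate); increased appetite match; nausea match (through joint pain → slowed heart rate → nausea); hyperreflexia match; headache match
(C) Brannigan's condition — does not account for hyperreflexia, headache
(D) type-II ferritosis — fails on increased appetite (predicts reduced appetite, not increased appetite)
(B) alone accounts for all the evidence.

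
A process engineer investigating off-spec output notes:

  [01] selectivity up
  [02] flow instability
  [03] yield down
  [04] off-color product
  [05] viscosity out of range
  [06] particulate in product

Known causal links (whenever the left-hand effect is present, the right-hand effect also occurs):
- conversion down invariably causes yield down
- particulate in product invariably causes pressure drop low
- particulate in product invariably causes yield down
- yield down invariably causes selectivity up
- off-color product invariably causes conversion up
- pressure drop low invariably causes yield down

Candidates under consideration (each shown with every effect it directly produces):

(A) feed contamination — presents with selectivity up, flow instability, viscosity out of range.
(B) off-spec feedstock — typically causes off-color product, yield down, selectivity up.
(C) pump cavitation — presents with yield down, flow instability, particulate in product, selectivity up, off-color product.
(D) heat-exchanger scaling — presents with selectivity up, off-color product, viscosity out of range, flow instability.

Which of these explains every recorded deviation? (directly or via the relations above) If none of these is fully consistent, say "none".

Checking each candidate against the observations:
(A) feed contamination — selectivity up +; flow instability +; yield down -; off-color product -; viscosity out of range +; particulate in product -
(B) off-spec feedstock — selectivity up +; flow instability -; yield down +; off-color product +; viscosity out of range -; particulate in product -
(C) pump cavitation — selectivity up +; flow instability +; yield down +; off-color product +; viscosity out of range -; particulate in product +
(D) heat-exchanger scaling — does not account for yield down, particulate in product
Every candidate fails on at least one observation.

none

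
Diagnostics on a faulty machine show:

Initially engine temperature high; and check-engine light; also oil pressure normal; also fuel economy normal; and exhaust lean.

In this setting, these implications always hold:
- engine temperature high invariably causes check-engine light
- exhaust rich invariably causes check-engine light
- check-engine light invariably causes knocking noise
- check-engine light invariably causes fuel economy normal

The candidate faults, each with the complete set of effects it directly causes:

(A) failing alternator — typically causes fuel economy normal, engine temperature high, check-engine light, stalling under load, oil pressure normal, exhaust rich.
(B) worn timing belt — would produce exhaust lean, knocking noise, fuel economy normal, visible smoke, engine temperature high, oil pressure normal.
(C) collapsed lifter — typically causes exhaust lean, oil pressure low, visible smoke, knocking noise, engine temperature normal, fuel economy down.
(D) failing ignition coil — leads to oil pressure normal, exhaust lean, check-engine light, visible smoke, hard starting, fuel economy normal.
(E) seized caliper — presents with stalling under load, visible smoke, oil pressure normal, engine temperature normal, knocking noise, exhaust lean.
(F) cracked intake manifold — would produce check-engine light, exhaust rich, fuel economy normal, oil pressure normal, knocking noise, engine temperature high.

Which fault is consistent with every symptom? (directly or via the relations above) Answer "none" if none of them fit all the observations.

B

Checking each candidate against the observations:
(A) failing alternator — engine temperature high +; check-engine light +; oil pressure normal +; fuel economy normal +; exhaust lean -
(B) worn timing belt — accounts for every observation (check-engine light through engine temperature high → check-engine light)
(C) collapsed lifter — fails on engine temperature high, check-engine light, oil pressure normal, fuel economy normal (predicts engine temperature normal, not engine temperature high; predicts oil pressure low, not oil pressure normal; predicts fuel economy down, not fuel economy normal)
(D) failing ignition coil — does not account for engine temperature high
(E) seized caliper — engine temperature high -; check-engine light -; oil pressure normal +; fuel economy normal -; exhaust lean +
(F) cracked intake manifold — fails on exhaust lean (predicts exhaust rich, not exhaust lean)
(B) is the only candidate with no mismatches.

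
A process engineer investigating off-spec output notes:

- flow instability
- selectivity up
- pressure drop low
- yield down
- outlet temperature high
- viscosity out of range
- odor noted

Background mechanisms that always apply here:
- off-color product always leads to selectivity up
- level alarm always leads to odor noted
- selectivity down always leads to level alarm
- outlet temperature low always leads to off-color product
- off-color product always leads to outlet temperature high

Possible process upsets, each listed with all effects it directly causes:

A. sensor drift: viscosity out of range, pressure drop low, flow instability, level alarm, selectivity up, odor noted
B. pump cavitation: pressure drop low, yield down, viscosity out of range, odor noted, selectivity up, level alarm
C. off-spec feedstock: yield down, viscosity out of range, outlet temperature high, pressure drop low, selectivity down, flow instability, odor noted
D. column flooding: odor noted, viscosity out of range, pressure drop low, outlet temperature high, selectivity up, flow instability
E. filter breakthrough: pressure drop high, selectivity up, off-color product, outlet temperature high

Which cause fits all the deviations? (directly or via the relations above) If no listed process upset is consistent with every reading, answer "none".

none

Per-candidate check:
(A) sensor drift — flow instability +; selectivity up +; pressure drop low +; yield down -; outlet temperature high -; viscosity out of range +; odor noted +
(B) pump cavitation — flow instability -; selectivity up +; pressure drop low +; yield down +; outlet temperature high -; viscosity out of range +; odor noted +
(C) off-spec feedstock — flow instability +; selectivity up -; pressure drop low +; yield down +; outlet temperature high +; viscosity out of range +; odor noted +
(D) column flooding — does not account for yield down
(E) filter breakthrough — flow instability -; selectivity up +; pressure drop low -; yield down -; outlet temperature high +; viscosity out of range -; odor noted -
None of the listed candidates fits everything.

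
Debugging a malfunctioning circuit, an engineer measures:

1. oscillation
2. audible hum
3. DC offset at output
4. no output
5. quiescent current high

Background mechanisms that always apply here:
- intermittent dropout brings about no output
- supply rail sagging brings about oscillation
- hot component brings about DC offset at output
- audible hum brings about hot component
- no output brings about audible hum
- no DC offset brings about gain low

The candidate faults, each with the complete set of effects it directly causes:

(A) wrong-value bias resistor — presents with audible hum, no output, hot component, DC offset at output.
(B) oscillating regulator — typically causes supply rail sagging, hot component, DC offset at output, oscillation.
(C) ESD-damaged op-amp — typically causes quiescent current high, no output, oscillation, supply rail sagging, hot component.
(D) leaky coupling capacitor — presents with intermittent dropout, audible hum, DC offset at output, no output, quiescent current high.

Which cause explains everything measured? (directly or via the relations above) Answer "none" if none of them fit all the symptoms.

Testing each hypothesis:
(A) wrong-value bias resistor — oscillation -; audible hum +; DC offset at output +; no output +; quiescent current high -
(B) oscillating regulator — oscillation +; audible hum -; DC offset at output +; no output -; quiescent current high -
(C) ESD-damaged op-amp — oscillation +; audible hum + (through no output → audible hum); DC offset at output + (through hot component → DC offset at output); no output +; quiescent current high +
(D) leaky coupling capacitor — oscillation -; audible hum +; DC offset at output +; no output +; quiescent current high +
(C) alone accounts for all the evidence.

C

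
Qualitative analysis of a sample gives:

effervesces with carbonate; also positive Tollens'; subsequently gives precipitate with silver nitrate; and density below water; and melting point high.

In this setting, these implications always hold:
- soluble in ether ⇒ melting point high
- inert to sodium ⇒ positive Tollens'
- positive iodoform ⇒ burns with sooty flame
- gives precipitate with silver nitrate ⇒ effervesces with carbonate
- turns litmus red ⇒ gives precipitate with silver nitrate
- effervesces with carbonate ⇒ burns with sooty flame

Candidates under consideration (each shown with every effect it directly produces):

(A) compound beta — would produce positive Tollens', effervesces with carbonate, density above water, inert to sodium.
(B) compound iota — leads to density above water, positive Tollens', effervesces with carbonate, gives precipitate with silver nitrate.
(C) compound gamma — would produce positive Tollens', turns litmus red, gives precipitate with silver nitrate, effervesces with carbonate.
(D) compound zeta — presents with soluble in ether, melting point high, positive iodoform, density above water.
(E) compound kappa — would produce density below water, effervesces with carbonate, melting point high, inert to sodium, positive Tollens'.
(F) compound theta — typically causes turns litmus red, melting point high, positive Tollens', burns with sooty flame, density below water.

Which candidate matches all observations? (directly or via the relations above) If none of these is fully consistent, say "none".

F

For each candidate, compare predicted effects to what was observed:
(A) compound beta — fails on gives precipitate with silver nitrate, density below water, melting point high (predicts density above water, not density below water)
(B) compound iota — fails on density below water, melting point high (predicts density above water, not density below water)
(C) compound gamma — effervesces with carbonate +; positive Tollens' +; gives precipitate with silver nitrate +; density below water -; melting point high -
(D) compound zeta — effervesces with carbonate -; positive Tollens' -; gives precipitate with silver nitrate -; density below water -; melting point high +
(E) compound kappa — effervesces with carbonate +; positive Tollens' +; gives precipitate with silver nitrate -; density below water +; melting point high +
(F) compound theta — accounts for every observation (effervesces with carbonate through turns litmus red → gives precipitate with silver nitrate → effervesces with carbonate)
Only (F) is consistent with every observation.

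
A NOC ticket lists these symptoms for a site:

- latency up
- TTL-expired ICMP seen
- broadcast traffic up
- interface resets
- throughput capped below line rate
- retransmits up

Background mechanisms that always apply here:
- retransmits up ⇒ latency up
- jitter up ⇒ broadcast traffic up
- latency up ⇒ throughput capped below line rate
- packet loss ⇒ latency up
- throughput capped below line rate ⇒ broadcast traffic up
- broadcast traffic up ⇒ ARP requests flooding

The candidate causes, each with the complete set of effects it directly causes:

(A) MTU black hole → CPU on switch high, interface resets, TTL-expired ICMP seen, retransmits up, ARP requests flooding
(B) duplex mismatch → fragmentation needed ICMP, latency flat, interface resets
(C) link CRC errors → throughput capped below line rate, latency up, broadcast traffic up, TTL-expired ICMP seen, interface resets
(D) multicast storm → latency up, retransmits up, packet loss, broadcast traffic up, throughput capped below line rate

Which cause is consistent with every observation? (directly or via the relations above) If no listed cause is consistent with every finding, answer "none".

A

Checking each candidate against the observations:
(A) MTU black hole — accounts for every observation (latency up via retransmits up → latency up)
(B) duplex mismatch — fails on latency up, TTL-expired ICMP seen, broadcast traffic up, throughput capped below line rate, retransmits up (predicts latency flat, not latency up)
(C) link CRC errors — does not account for retransmits up
(D) multicast storm — does not account for TTL-expired ICMP seen, interface resets
Only (A) is consistent with every observation.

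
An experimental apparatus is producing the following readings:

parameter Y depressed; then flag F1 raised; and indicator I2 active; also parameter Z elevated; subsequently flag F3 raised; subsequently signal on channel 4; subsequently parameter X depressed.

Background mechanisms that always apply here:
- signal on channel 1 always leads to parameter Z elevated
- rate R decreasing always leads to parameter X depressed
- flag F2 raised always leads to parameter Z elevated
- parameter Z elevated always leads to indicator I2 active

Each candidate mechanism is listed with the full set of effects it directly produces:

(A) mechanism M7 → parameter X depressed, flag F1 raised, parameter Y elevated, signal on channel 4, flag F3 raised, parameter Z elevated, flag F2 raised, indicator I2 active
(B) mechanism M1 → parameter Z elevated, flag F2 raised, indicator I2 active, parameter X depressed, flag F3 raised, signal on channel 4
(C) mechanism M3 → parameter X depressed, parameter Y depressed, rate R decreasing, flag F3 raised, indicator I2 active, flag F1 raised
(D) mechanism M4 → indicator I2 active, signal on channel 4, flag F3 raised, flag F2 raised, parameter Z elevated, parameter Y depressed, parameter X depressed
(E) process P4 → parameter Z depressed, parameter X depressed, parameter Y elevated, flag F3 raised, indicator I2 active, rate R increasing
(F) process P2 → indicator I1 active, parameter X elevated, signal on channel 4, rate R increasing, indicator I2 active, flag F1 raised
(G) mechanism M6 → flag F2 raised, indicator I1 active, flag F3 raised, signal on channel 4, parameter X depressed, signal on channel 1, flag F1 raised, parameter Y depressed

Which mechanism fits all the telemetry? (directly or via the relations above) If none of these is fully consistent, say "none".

G

Per-candidate check:
(A) mechanism M7 — fails on parameter Y depressed (predicts parameter Y elevated, not parameter Y depressed)
(B) mechanism M1 — parameter Y depressed miss; flag F1 raised miss; indicator I2 active match; parameter Z elevated match; flag F3 raised match; signal on channel 4 match; parameter X depressed match
(C) mechanism M3 — parameter Y depressed match; flag F1 raised match; indicator I2 active match; parameter Z elevated miss; flag F3 raised match; signal on channel 4 miss; parameter X depressed match
(D) mechanism M4 — does not account for flag F1 raised
(E) process P4 — fails on parameter Y depressed, flag F1 raised, parameter Z elevated, signal on channel 4 (predicts parameter Y elevated, not parameter Y depressed; predicts parameter Z depressed, not parameter Z elevated)
(F) process P2 — parameter Y depressed miss; flag F1 raised match; indicator I2 active match; parameter Z elevated miss; flag F3 raised miss; signal on channel 4 match; parameter X depressed miss
(G) mechanism M6 — parameter Y depressed match; flag F1 raised match; indicator I2 active match (via flag F2 raised → parameter Z elevated → indicator I2 active); parameter Z elevated match (via flag F2 raised → parameter Z elevated); flag F3 raised match; signal on channel 4 match; parameter X depressed match
(G) alone accounts for all the evidence.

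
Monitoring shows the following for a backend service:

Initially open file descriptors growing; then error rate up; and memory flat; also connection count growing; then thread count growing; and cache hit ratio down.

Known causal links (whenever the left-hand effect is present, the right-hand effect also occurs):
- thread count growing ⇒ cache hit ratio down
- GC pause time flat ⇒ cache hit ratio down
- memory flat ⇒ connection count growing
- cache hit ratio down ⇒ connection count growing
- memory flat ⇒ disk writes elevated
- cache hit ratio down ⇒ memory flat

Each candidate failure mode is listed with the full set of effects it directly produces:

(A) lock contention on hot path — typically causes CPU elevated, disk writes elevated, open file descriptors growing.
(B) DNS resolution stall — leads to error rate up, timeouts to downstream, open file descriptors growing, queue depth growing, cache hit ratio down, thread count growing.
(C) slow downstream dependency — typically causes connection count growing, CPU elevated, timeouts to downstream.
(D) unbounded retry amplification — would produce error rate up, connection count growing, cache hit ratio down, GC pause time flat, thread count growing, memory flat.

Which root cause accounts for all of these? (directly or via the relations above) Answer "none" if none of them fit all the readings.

B

Checking each candidate against the observations:
(A) lock contention on hot path — open file descriptors growing yes; error rate up NO; memory flat NO; connection count growing NO; thread count growing NO; cache hit ratio down NO
(B) DNS resolution stall — accounts for every observation (memory flat via cache hit ratio down → memory flat)
(C) slow downstream dependency — does not account for open file descriptors growing, error rate up, memory flat, thread count growing, cache hit ratio down
(D) unbounded retry amplification — open file descriptors growing NO; error rate up yes; memory flat yes; connection count growing yes; thread count growing yes; cache hit ratio down yes
(B) is the only candidate with no mismatches.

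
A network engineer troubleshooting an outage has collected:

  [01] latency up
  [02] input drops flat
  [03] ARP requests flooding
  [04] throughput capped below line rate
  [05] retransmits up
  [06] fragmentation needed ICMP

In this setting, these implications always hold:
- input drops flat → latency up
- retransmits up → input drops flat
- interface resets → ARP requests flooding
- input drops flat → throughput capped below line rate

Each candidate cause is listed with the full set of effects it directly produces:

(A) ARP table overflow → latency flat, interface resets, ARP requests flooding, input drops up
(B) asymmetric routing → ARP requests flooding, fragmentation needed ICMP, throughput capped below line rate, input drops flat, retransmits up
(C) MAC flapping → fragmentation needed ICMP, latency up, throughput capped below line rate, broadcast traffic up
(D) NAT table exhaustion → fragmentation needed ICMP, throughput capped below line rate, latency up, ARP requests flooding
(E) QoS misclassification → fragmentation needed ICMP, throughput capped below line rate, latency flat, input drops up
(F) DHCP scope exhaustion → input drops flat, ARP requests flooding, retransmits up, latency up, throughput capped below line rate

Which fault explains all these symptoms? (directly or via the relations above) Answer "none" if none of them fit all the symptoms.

B

Testing each hypothesis:
(A) ARP table overflow — latency up -; input drops flat -; ARP requests flooding +; throughput capped below line rate -; retransmits up -; fragmentation needed ICMP -
(B) asymmetric routing — latency up + (through input drops flat → latency up); input drops flat +; ARP requests flooding +; throughput capped below line rate +; retransmits up +; fragmentation needed ICMP +
(C) MAC flapping — latency up +; input drops flat -; ARP requests flooding -; throughput capped below line rate +; retransmits up -; fragmentation needed ICMP +
(D) NAT table exhaustion — latency up +; input drops flat -; ARP requests flooding +; throughput capped below line rate +; retransmits up -; fragmentation needed ICMP +
(E) QoS misclassification — fails on latency up, input drops flat, ARP requests flooding, retransmits up (predicts latency flat, not latency up; predicts input drops up, not input drops flat)
(F) DHCP scope exhaustion — does not account for fragmentation needed ICMP
Only (B) is consistent with every observation.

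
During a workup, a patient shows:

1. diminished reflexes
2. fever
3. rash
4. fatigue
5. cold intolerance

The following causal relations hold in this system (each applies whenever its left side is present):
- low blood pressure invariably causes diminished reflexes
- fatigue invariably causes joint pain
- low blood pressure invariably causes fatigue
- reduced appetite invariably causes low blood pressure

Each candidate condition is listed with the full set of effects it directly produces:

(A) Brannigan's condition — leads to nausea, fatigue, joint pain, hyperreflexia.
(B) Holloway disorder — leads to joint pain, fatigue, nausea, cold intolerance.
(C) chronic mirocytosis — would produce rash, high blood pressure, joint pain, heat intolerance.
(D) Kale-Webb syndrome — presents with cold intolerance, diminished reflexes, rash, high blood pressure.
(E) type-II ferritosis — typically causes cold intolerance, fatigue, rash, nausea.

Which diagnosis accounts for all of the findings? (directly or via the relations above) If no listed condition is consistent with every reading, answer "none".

Testing each hypothesis:
(A) Brannigan's condition — fails on diminished reflexes, fever, rash, cold intolerance (predicts hyperreflexia, not diminished reflexes)
(B) Holloway disorder — diminished reflexes ✗; fever ✗; rash ✗; fatigue ✓; cold intolerance ✓
(C) chronic mirocytosis — diminished reflexes ✗; fever ✗; rash ✓; fatigue ✗; cold intolerance ✗
(D) Kale-Webb syndrome — diminished reflexes ✓; fever ✗; rash ✓; fatigue ✗; cold intolerance ✓
(E) type-II ferritosis — does not account for diminished reflexes, fever
None of the listed candidates fits everything.

none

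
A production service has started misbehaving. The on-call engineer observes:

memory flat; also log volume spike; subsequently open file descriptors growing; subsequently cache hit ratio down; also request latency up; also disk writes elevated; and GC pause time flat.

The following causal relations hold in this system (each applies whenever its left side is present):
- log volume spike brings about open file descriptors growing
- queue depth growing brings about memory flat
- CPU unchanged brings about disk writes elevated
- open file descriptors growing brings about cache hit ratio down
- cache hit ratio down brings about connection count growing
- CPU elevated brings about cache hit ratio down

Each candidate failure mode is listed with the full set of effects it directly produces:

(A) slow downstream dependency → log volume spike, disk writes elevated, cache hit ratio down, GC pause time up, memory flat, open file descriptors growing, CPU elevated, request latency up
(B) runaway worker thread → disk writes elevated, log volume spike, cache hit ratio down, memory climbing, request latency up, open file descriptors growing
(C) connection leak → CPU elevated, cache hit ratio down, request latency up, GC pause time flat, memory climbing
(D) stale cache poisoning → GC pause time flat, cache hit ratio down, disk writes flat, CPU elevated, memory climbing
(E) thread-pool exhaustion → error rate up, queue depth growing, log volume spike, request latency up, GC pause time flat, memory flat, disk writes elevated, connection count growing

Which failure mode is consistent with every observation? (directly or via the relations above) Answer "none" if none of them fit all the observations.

E

Checking each candidate against the observations:
(A) slow downstream dependency — memory flat +; log volume spike +; open file descriptors growing +; cache hit ratio down +; request latency up +; disk writes elevated +; GC pause time flat -
(B) runaway worker thread — fails on memory flat, GC pause time flat (predicts memory climbing, not memory flat)
(C) connection leak — fails on memory flat, log volume spike, open file descriptors growing, disk writes elevated (predicts memory climbing, not memory flat)
(D) stale cache poisoning — memory flat -; log volume spike -; open file descriptors growing -; cache hit ratio down +; request latency up -; disk writes elevated -; GC pause time flat +
(E) thread-pool exhaustion — memory flat +; log volume spike +; open file descriptors growing + (via log volume spike → open file descriptors growing); cache hit ratio down + (via log volume spike → open file descriptors growing → cache hit ratio down); request latency up +; disk writes elevated +; GC pause time flat +
(E) is the only candidate with no mismatches.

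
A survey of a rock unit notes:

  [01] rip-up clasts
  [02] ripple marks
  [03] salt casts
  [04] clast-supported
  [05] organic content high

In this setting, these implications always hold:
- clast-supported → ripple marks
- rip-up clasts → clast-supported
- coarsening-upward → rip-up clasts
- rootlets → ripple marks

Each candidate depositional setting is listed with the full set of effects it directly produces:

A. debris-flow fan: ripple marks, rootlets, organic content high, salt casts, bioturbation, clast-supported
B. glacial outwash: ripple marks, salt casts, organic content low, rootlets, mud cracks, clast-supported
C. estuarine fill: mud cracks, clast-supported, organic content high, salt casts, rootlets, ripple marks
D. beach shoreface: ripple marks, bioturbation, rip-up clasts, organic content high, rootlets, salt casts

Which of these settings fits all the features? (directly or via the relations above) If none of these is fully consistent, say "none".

For each candidate, compare predicted effects to what was observed:
(A) debris-flow fan — does not account for rip-up clasts
(B) glacial outwash — fails on rip-up clasts, organic content high (predicts organic content low, not organic content high)
(C) estuarine fill — rip-up clasts NO; ripple marks yes; salt casts yes; clast-supported yes; organic content high yes
(D) beach shoreface — accounts for every observation (clast-supported via rip-up clasts → clast-supported)
(D) alone accounts for all the evidence.

D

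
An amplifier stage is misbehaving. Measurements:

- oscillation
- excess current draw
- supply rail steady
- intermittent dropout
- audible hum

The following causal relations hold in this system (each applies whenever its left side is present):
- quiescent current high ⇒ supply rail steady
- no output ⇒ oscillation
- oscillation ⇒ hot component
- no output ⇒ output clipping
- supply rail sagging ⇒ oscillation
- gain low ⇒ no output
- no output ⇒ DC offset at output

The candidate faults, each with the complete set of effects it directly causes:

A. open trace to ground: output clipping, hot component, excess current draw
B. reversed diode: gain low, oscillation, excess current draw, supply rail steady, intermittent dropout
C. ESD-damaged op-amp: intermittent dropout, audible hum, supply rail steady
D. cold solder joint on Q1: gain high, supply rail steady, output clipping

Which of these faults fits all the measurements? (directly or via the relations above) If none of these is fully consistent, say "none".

Checking each candidate against the observations:
(A) open trace to ground — does not account for oscillation, supply rail steady, intermittent dropout, audible hum
(B) reversed diode — does not account for audible hum
(C) ESD-damaged op-amp — does not account for oscillation, excess current draw
(D) cold solder joint on Q1 — does not account for oscillation, excess current draw, intermittent dropout, audible hum
None of the listed candidates fits everything.

none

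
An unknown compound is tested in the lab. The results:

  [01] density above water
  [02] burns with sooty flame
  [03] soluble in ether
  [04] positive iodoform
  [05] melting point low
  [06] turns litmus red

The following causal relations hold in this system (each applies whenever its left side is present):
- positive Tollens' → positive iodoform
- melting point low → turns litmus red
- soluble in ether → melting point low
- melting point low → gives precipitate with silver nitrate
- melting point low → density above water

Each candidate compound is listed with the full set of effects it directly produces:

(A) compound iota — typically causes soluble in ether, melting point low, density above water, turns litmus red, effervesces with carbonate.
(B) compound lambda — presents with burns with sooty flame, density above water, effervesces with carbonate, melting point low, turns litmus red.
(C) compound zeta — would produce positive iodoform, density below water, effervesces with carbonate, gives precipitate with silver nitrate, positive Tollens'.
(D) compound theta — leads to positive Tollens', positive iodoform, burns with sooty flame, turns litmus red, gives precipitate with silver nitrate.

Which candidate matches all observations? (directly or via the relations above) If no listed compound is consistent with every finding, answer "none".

For each candidate, compare predicted effects to what was observed:
(A) compound iota — density above water yes; burns with sooty flame NO; soluble in ether yes; positive iodoform NO; melting point low yes; turns litmus red yes
(B) compound lambda — density above water yes; burns with sooty flame yes; soluble in ether NO; positive iodoform NO; melting point low yes; turns litmus red yes
(C) compound zeta — fails on density above water, burns with sooty flame, soluble in ether, melting point low, turns litmus red (predicts density below water, not density above water)
(D) compound theta — does not account for density above water, soluble in ether, melting point low
Every candidate fails on at least one observation.

none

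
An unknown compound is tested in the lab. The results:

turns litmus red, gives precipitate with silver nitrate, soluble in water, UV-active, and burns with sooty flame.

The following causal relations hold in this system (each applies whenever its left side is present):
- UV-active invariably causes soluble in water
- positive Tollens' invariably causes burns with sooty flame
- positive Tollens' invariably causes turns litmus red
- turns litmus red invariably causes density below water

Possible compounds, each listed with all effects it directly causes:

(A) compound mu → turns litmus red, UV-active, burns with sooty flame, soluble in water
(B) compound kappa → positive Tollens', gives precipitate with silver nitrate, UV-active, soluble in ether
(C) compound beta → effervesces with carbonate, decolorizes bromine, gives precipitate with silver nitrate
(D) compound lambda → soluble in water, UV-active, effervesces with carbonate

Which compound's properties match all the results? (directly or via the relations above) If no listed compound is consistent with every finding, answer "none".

B

Testing each hypothesis:
(A) compound mu — does not account for gives precipitate with silver nitrate
(B) compound kappa — accounts for every observation (turns litmus red through positive Tollens' → turns litmus red)
(C) compound beta — turns litmus red ✗; gives precipitate with silver nitrate ✓; soluble in water ✗; UV-active ✗; burns with sooty flame ✗
(D) compound lambda — turns litmus red ✗; gives precipitate with silver nitrate ✗; soluble in water ✓; UV-active ✓; burns with sooty flame ✗
(B) is the only candidate with no mismatches.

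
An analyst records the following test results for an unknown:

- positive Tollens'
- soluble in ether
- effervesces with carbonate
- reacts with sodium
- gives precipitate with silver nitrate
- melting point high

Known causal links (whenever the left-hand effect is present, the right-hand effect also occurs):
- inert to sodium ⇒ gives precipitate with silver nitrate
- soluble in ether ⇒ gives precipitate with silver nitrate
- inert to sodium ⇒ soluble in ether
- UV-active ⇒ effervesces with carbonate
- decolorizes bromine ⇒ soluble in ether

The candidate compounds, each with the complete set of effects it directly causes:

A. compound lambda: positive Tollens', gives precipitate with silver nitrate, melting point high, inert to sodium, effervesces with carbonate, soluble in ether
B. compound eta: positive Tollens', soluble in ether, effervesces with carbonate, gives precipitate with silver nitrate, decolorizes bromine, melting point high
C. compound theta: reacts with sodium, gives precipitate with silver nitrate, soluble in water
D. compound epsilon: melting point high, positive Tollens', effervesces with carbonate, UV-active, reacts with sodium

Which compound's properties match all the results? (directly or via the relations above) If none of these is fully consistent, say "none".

Testing each hypothesis:
(A) compound lambda — fails on reacts with sodium (predicts inert to sodium, not reacts with sodium)
(B) compound eta — positive Tollens' match; soluble in ether match; effervesces with carbonate match; reacts with sodium miss; gives precipitate with silver nitrate match; melting point high match
(C) compound theta — positive Tollens' miss; soluble in ether miss; effervesces with carbonate miss; reacts with sodium match; gives precipitate with silver nitrate match; melting point high miss
(D) compound epsilon — does not account for soluble in ether, gives precipitate with silver nitrate
Every candidate fails on at least one observation.

none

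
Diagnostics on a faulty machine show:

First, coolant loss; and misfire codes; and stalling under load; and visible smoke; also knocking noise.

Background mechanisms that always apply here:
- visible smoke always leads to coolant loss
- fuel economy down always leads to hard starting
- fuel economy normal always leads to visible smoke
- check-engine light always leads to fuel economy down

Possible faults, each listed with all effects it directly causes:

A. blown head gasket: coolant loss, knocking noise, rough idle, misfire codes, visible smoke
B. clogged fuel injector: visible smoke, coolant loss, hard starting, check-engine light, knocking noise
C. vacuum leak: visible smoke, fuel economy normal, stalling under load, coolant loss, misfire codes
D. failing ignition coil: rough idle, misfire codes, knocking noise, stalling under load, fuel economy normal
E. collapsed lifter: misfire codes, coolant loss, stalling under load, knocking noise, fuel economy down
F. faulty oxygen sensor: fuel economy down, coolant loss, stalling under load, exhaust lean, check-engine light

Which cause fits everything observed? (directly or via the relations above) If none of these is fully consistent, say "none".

D

Testing each hypothesis:
(A) blown head gasket — coolant loss yes; misfire codes yes; stalling under load NO; visible smoke yes; knocking noise yes
(B) clogged fuel injector — does not account for misfire codes, stalling under load
(C) vacuum leak — coolant loss yes; misfire codes yes; stalling under load yes; visible smoke yes; knocking noise NO
(D) failing ignition coil — coolant loss yes (through fuel economy normal → visible smoke → coolant loss); misfire codes yes; stalling under load yes; visible smoke yes (through fuel economy normal → visible smoke); knocking noise yes
(E) collapsed lifter — coolant loss yes; misfire codes yes; stalling under load yes; visible smoke NO; knocking noise yes
(F) faulty oxygen sensor — coolant loss yes; misfire codes NO; stalling under load yes; visible smoke NO; knocking noise NO
(D) alone accounts for all the evidence.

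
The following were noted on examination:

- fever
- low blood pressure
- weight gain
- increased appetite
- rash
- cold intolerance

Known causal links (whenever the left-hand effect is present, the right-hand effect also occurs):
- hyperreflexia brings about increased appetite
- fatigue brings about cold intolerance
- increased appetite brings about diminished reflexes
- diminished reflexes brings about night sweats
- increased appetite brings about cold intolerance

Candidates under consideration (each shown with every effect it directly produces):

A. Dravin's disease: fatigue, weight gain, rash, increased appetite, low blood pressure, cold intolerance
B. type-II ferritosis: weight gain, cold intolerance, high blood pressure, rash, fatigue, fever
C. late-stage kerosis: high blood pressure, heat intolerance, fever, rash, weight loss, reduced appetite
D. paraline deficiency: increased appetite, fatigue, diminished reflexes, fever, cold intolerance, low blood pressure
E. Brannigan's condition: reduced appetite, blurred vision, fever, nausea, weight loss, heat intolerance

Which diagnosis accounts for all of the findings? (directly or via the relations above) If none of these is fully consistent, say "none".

none

Testing each hypothesis:
(A) Dravin's disease — does not account for fever
(B) type-II ferritosis — fails on low blood pressure, increased appetite (predicts high blood pressure, not low blood pressure)
(C) late-stage kerosis — fever match; low blood pressure miss; weight gain miss; increased appetite miss; rash match; cold intolerance miss
(D) paraline deficiency — fever match; low blood pressure match; weight gain miss; increased appetite match; rash miss; cold intolerance match
(E) Brannigan's condition — fails on low blood pressure, weight gain, increased appetite, rash, cold intolerance (predicts weight loss, not weight gain; predicts reduced appetite, not increased appetite; predicts heat intolerance, not cold intolerance)
Every candidate fails on at least one observation.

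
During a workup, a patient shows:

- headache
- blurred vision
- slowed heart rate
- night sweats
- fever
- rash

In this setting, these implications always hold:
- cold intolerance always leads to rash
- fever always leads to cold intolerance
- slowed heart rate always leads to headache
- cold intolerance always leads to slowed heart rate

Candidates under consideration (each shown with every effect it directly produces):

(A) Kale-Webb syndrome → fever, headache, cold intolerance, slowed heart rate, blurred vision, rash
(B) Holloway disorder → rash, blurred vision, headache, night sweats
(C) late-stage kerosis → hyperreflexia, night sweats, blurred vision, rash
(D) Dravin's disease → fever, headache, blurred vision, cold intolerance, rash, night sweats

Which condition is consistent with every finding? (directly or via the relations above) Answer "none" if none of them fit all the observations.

D

Checking each candidate against the observations:
(A) Kale-Webb syndrome — headache +; blurred vision +; slowed heart rate +; night sweats -; fever +; rash +
(B) Holloway disorder — headache +; blurred vision +; slowed heart rate -; night sweats +; fever -; rash +
(C) late-stage kerosis — headache -; blurred vision +; slowed heart rate -; night sweats +; fever -; rash +
(D) Dravin's disease — headache +; blurred vision +; slowed heart rate + (by cold intolerance → slowed heart rate); night sweats +; fever +; rash +
(D) alone accounts for all the evidence.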